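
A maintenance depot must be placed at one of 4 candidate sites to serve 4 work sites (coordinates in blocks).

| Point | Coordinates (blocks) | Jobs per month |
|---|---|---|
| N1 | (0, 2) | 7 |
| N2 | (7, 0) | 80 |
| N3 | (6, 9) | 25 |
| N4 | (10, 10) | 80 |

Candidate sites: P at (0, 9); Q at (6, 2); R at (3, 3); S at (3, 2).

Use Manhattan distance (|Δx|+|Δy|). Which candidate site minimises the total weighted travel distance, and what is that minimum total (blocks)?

Q, total 1417 blocks

Total weighted distance at each candidate:
  P (0, 9): total = 2359
  Q (6, 2): total = 1417
  R (3, 3): total = 1933
  S (3, 2): total = 1951
Minimum is at Q with total 1417 blocks.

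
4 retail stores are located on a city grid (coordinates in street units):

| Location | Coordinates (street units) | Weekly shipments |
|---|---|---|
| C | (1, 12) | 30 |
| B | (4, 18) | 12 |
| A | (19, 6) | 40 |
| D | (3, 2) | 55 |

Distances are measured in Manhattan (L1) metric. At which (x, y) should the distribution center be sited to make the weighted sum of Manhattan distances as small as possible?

(3, 6)

Manhattan distance separates: Σwᵢ(|x−xᵢ|+|y−yᵢ|) = Σwᵢ|x−xᵢ| + Σwᵢ|y−yᵢ|, so x and y are optimised independently as 1-D weighted medians.
Total weight W = 137; half = 68.5.
x-coordinate, sorted with cumulative weight:
  x=1 (C, w=30) cum 30
  x=3 (D, w=55) cum 85  ← median
  x=4 (B, w=12) cum 97
  x=19 (A, w=40) cum 137
⇒ x* = 3
y-coordinate, sorted with cumulative weight:
  y=2 (D, w=55) cum 55
  y=6 (A, w=40) cum 95  ← median
  y=12 (C, w=30) cum 125
  y=18 (B, w=12) cum 137
⇒ y* = 6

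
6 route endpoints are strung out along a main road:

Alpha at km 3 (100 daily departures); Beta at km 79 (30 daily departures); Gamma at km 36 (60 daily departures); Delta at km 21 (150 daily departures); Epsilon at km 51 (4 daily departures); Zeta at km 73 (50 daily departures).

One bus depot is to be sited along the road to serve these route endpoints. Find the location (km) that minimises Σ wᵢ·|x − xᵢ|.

For a sum of weighted absolute distances on a line, the optimum is the weighted median (not the mean). Total weight W = 394; half-weight = 197.
Sort by position and accumulate weight:
  km 3 (Alpha, w=100) → cum 100
  km 21 (Delta, w=150) → cum 250  ≥ 197 → median here
  km 36 (Gamma, w=60) → cum 310
  km 51 (Epsilon, w=4) → cum 314
  km 73 (Zeta, w=50) → cum 364
  km 79 (Beta, w=30) → cum 394
Optimal location: km 21.

x = 21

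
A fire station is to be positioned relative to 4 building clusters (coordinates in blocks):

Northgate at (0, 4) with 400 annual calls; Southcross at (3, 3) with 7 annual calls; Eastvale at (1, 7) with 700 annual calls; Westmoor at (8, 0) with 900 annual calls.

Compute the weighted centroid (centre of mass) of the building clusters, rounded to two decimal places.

(3.95, 3.25)

The minimiser of Σwᵢ‖p−pᵢ‖² is the weighted centroid p* = (Σwᵢpᵢ)/(Σwᵢ).
Σwᵢ = 2007.
Σwᵢxᵢ = 400·0 + 7·3 + 700·1 + 900·8 = 7921.
Σwᵢyᵢ = 400·4 + 7·3 + 700·7 + 900·0 = 6521.
x* = 7921/2007 = 3.95, y* = 6521/2007 = 3.25.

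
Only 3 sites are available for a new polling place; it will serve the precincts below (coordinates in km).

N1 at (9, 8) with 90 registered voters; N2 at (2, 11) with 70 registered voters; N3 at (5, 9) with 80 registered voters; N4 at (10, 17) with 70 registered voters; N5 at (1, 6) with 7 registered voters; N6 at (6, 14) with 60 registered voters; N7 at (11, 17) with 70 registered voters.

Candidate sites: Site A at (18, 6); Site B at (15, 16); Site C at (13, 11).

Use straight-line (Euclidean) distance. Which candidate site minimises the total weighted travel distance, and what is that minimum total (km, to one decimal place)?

Site C, total 3339.9 km

Total weighted distance at each candidate:
  Site A (18, 6): total = 5919.6
  Site B (15, 16): total = 4170.7
  Site C (13, 11): total = 3339.9
Minimum is at Site C with total 3339.9 km.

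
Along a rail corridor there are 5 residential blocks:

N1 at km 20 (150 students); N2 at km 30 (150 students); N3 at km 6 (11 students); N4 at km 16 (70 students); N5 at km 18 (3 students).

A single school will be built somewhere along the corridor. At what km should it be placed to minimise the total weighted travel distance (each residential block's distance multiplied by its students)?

For a sum of weighted absolute distances on a line, the optimum is the weighted median (not the mean). Total weight W = 384; half-weight = 192.
Sort by position and accumulate weight:
  km 6 (N3, w=11) → cum 11
  km 16 (N4, w=70) → cum 81
  km 18 (N5, w=3) → cum 84
  km 20 (N1, w=150) → cum 234  ≥ 192 → median here
  km 30 (N2, w=150) → cum 384
Optimal location: km 20.

x = 20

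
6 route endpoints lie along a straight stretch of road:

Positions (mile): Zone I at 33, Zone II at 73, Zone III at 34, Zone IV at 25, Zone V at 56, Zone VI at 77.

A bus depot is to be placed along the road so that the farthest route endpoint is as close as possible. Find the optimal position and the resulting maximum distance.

location 51, max distance 26

The 1-center on a line is the midpoint of the two extreme points: leftmost at 25, rightmost at 77.
Optimal location = (25 + 77)/2 = 51; maximum distance = (77 − 25)/2 = 26.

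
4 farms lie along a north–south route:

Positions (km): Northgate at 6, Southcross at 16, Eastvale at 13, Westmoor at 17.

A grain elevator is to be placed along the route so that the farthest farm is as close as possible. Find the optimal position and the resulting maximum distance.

location 11.5, max distance 5.5

The 1-center on a line is the midpoint of the two extreme points: leftmost at 6, rightmost at 17.
Optimal location = (6 + 17)/2 = 11.5; maximum distance = (17 − 6)/2 = 5.5.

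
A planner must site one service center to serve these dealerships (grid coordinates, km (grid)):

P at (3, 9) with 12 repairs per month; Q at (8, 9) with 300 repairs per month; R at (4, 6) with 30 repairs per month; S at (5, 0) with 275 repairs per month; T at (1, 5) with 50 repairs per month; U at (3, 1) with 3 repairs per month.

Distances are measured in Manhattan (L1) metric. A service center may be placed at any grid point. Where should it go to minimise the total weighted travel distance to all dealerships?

(5, 6)

Manhattan distance separates: Σwᵢ(|x−xᵢ|+|y−yᵢ|) = Σwᵢ|x−xᵢ| + Σwᵢ|y−yᵢ|, so x and y are optimised independently as 1-D weighted medians.
Total weight W = 670; half = 335.
x-coordinate, sorted with cumulative weight:
  x=1 (T, w=50) cum 50
  x=3 (P, w=12) cum 62
  x=3 (U, w=3) cum 65
  x=4 (R, w=30) cum 95
  x=5 (S, w=275) cum 370  ← median
  x=8 (Q, w=300) cum 670
⇒ x* = 5
y-coordinate, sorted with cumulative weight:
  y=0 (S, w=275) cum 275
  y=1 (U, w=3) cum 278
  y=5 (T, w=50) cum 328
  y=6 (R, w=30) cum 358  ← median
  y=9 (P, w=12) cum 370
  y=9 (Q, w=300) cum 670
⇒ y* = 6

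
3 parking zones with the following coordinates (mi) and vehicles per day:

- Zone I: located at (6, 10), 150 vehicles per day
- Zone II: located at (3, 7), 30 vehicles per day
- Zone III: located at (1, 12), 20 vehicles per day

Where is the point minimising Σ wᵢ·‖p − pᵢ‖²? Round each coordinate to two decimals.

The minimiser of Σwᵢ‖p−pᵢ‖² is the weighted centroid p* = (Σwᵢpᵢ)/(Σwᵢ).
Σwᵢ = 200.
Σwᵢxᵢ = 150·6 + 30·3 + 20·1 = 1010.
Σwᵢyᵢ = 150·10 + 30·7 + 20·12 = 1950.
x* = 1010/200 = 5.05, y* = 1950/200 = 9.75.

(5.05, 9.75)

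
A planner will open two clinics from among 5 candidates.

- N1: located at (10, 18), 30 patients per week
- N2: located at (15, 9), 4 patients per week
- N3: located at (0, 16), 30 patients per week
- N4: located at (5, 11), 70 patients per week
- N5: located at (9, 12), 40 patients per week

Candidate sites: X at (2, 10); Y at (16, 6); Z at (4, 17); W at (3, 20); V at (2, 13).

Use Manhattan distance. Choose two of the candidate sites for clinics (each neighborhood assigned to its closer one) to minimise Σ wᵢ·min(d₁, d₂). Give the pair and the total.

Evaluate every pair (each demand assigned to the nearer of the two):
  {X, Z}: total = 1056
  {Z, V}: total = 1098
  {W, V}: total = 1158
  {X, W}: total = 1176
  {X, V}: total = 1196
  {Y, V}: total = 1226
  {Y, Z}: total = 1266
  {Z, W}: total = 1326
  {X, Y}: total = 1376
  {Y, W}: total = 1786
Best pair: {X, Z} with total 1056.

{X, Z}, total 1056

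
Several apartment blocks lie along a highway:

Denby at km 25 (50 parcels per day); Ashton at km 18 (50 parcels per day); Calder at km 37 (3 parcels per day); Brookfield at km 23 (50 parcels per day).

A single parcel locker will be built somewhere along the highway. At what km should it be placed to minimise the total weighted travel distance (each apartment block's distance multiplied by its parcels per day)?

For a sum of weighted absolute distances on a line, the optimum is the weighted median (not the mean). Total weight W = 153; half-weight = 76.5.
Sort by position and accumulate weight:
  km 18 (Ashton, w=50) → cum 50
  km 23 (Brookfield, w=50) → cum 100  ≥ 76.5 → median here
  km 25 (Denby, w=50) → cum 150
  km 37 (Calder, w=3) → cum 153
Optimal location: km 23.

x = 23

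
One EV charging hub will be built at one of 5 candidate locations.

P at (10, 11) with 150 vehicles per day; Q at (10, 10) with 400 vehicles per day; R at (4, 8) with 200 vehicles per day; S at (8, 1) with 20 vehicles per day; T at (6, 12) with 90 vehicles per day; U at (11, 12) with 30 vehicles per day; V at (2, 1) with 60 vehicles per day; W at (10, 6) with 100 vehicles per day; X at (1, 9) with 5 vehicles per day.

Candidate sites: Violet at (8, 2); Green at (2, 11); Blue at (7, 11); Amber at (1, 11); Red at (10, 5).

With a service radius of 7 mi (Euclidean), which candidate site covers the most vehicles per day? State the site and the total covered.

Blue, covering 975

Coverage radius r = 7 mi; a point is covered iff (Δx)²+(Δy)² ≤ 7² = 49.
  Violet (8, 2): covers {S, V, W} → 180
  Green (2, 11): covers {R, T, X} → 295
  Blue (7, 11): covers {P, Q, R, T, U, W, X} → 975
  Amber (1, 11): covers {R, T, X} → 295
  Red (10, 5): covers {P, Q, R, S, W} → 870
Maximum coverage at Blue: 975 vehicles per day.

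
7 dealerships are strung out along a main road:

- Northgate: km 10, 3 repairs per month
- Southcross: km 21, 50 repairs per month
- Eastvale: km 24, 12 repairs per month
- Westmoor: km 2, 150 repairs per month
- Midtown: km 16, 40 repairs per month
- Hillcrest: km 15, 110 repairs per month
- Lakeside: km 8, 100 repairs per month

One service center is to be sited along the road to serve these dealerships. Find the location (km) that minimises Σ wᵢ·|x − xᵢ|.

x = 8

For a sum of weighted absolute distances on a line, the optimum is the weighted median (not the mean). Total weight W = 465; half-weight = 232.5.
Sort by position and accumulate weight:
  km 2 (Westmoor, w=150) → cum 150
  km 8 (Lakeside, w=100) → cum 250  ≥ 232.5 → median here
  km 10 (Northgate, w=3) → cum 253
  km 15 (Hillcrest, w=110) → cum 363
  km 16 (Midtown, w=40) → cum 403
  km 21 (Southcross, w=50) → cum 453
  km 24 (Eastvale, w=12) → cum 465
Optimal location: km 8.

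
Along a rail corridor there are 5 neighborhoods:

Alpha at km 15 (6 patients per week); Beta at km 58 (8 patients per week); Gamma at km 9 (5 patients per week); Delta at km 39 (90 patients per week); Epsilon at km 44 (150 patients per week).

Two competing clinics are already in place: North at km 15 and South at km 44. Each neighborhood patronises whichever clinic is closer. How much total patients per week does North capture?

The indifferent point is the midpoint (15+44)/2 = 29.5; neighborhoods left of it (closer to North at 15) go to North, those right go to South.
  Gamma at 9 (w=5) → North
  Alpha at 15 (w=6) → North
  Delta at 39 (w=90) → South
  Epsilon at 44 (w=150) → South
  Beta at 58 (w=8) → South
North captures 11; South captures 248.

11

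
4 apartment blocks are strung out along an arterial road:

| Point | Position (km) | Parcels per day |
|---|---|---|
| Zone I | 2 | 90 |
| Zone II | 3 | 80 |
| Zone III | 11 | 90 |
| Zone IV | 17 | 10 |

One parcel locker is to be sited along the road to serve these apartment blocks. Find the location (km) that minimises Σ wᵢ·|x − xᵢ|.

For a sum of weighted absolute distances on a line, the optimum is the weighted median (not the mean). Total weight W = 270; half-weight = 135.
Sort by position and accumulate weight:
  km 2 (Zone I, w=90) → cum 90
  km 3 (Zone II, w=80) → cum 170  ≥ 135 → median here
  km 11 (Zone III, w=90) → cum 260
  km 17 (Zone IV, w=10) → cum 270
Optimal location: km 3.

x = 3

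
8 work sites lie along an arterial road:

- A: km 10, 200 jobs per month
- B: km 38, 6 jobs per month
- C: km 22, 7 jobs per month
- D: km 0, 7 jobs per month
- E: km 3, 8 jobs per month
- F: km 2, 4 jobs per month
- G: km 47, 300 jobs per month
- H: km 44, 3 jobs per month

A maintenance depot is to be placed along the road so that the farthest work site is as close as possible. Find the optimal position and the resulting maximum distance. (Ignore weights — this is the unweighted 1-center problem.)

The 1-center on a line is the midpoint of the two extreme points: leftmost at 0, rightmost at 47.
Optimal location = (0 + 47)/2 = 23.5; maximum distance = (47 − 0)/2 = 23.5.

location 23.5, max distance 23.5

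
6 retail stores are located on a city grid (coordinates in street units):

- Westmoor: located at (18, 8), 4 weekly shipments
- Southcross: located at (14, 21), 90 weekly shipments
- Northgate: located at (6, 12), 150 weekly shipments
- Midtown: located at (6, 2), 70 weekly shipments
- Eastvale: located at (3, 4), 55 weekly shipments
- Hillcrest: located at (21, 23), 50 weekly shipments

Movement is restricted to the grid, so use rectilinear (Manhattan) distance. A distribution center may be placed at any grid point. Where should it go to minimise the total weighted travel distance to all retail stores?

(6, 12)

Manhattan distance separates: Σwᵢ(|x−xᵢ|+|y−yᵢ|) = Σwᵢ|x−xᵢ| + Σwᵢ|y−yᵢ|, so x and y are optimised independently as 1-D weighted medians.
Total weight W = 419; half = 209.5.
x-coordinate, sorted with cumulative weight:
  x=3 (Eastvale, w=55) cum 55
  x=6 (Northgate, w=150) cum 205
  x=6 (Midtown, w=70) cum 275  ← median
  x=14 (Southcross, w=90) cum 365
  x=18 (Westmoor, w=4) cum 369
  x=21 (Hillcrest, w=50) cum 419
⇒ x* = 6
y-coordinate, sorted with cumulative weight:
  y=2 (Midtown, w=70) cum 70
  y=4 (Eastvale, w=55) cum 125
  y=8 (Westmoor, w=4) cum 129
  y=12 (Northgate, w=150) cum 279  ← median
  y=21 (Southcross, w=90) cum 369
  y=23 (Hillcrest, w=50) cum 419
⇒ y* = 12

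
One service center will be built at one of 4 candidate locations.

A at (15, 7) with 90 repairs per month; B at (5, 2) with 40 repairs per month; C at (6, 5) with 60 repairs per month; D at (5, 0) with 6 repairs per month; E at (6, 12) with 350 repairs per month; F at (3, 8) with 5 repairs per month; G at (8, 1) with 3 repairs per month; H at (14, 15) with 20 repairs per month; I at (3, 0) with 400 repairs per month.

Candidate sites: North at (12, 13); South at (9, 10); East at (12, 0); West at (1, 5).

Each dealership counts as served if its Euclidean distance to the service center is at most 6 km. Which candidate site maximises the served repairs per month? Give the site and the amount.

West, covering 505

Coverage radius r = 6 km; a point is covered iff (Δx)²+(Δy)² ≤ 6² = 36.
  North (12, 13): covers {H} → 20
  South (9, 10): covers {C, E} → 410
  East (12, 0): covers {G} → 3
  West (1, 5): covers {B, C, F, I} → 505
Maximum coverage at West: 505 repairs per month.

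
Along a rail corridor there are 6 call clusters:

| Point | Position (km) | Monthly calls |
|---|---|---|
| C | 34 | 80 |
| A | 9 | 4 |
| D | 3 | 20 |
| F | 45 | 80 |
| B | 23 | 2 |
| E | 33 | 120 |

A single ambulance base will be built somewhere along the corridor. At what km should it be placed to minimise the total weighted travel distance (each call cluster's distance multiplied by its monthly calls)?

x = 34

For a sum of weighted absolute distances on a line, the optimum is the weighted median (not the mean). Total weight W = 306; half-weight = 153.
Sort by position and accumulate weight:
  km 3 (D, w=20) → cum 20
  km 9 (A, w=4) → cum 24
  km 23 (B, w=2) → cum 26
  km 33 (E, w=120) → cum 146
  km 34 (C, w=80) → cum 226  ≥ 153 → median here
  km 45 (F, w=80) → cum 306
Optimal location: km 34.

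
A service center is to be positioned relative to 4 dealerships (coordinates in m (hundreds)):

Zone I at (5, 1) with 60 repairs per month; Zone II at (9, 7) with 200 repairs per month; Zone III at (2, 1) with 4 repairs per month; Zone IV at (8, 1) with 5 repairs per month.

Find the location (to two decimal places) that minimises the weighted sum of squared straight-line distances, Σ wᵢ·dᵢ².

(7.99, 5.46)

The minimiser of Σwᵢ‖p−pᵢ‖² is the weighted centroid p* = (Σwᵢpᵢ)/(Σwᵢ).
Σwᵢ = 269.
Σwᵢxᵢ = 60·5 + 200·9 + 4·2 + 5·8 = 2148.
Σwᵢyᵢ = 60·1 + 200·7 + 4·1 + 5·1 = 1469.
x* = 2148/269 = 7.99, y* = 1469/269 = 5.46.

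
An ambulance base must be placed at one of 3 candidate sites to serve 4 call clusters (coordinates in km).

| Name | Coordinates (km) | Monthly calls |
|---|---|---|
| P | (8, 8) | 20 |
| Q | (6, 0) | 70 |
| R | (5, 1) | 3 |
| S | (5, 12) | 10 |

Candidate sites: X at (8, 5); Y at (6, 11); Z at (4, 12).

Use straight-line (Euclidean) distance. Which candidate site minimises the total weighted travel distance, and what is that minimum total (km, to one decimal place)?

Total weighted distance at each candidate:
  X (8, 5): total = 528.1
  Y (6, 11): total = 886.4
  Z (4, 12): total = 1007.9
Minimum is at X with total 528.1 km.

X, total 528.1 km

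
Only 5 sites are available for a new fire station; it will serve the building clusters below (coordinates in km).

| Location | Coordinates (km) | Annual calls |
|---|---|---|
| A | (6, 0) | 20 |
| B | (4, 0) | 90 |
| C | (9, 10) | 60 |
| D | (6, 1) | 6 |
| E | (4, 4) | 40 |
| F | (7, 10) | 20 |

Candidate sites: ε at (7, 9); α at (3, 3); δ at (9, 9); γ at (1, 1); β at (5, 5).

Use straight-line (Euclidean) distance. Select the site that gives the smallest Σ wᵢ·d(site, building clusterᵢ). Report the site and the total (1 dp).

Total weighted distance at each candidate:
  ε (7, 9): total = 1470.7
  α (3, 3): total = 1162.1
  δ (9, 9): total = 1555.2
  γ (1, 1): total = 1525.1
  β (5, 5): total = 1134.1
Minimum is at β with total 1134.1 km.

β, total 1134.1 km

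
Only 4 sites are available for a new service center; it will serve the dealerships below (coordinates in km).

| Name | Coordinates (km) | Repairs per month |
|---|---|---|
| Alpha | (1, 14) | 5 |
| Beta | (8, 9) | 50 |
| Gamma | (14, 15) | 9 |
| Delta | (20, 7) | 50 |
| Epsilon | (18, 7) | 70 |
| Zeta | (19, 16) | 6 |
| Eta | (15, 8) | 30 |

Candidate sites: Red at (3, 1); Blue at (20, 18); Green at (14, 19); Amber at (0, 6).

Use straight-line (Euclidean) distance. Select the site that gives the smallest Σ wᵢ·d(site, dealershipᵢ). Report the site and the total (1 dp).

Total weighted distance at each candidate:
  Red (3, 1): total = 3278.3
  Blue (20, 18): total = 2588.9
  Green (14, 19): total = 2611.3
  Amber (0, 6): total = 3463.3
Minimum is at Blue with total 2588.9 km.

Blue, total 2588.9 km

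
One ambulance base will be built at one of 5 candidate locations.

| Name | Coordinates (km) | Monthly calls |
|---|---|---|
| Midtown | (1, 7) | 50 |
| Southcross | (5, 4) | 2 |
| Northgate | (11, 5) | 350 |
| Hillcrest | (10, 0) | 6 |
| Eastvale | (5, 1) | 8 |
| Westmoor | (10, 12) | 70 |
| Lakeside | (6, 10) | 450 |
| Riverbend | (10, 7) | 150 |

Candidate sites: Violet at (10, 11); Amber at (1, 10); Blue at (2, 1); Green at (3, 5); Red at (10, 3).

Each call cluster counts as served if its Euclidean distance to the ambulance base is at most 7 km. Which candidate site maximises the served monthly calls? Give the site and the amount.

Violet, covering 1020

Coverage radius r = 7 km; a point is covered iff (Δx)²+(Δy)² ≤ 7² = 49.
  Violet (10, 11): covers {Northgate, Westmoor, Lakeside, Riverbend} → 1020
  Amber (1, 10): covers {Midtown, Lakeside} → 500
  Blue (2, 1): covers {Midtown, Southcross, Eastvale} → 60
  Green (3, 5): covers {Midtown, Southcross, Eastvale, Lakeside} → 510
  Red (10, 3): covers {Southcross, Northgate, Hillcrest, Eastvale, Riverbend} → 516
Maximum coverage at Violet: 1020 monthly calls.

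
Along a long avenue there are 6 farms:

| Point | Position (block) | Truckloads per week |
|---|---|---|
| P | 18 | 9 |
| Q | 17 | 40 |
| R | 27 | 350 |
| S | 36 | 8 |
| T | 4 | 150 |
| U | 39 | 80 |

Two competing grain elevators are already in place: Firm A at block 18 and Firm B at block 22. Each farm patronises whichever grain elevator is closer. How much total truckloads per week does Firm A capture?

The indifferent point is the midpoint (18+22)/2 = 20; farms left of it (closer to Firm A at 18) go to Firm A, those right go to Firm B.
  T at 4 (w=150) → Firm A
  Q at 17 (w=40) → Firm A
  P at 18 (w=9) → Firm A
  R at 27 (w=350) → Firm B
  S at 36 (w=8) → Firm B
  U at 39 (w=80) → Firm B
Firm A captures 199; Firm B captures 438.

199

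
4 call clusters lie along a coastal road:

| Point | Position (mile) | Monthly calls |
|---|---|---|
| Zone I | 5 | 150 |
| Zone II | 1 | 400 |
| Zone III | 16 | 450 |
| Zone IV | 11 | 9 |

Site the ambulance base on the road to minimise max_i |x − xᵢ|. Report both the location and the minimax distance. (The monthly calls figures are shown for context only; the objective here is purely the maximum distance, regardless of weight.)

location 8.5, max distance 7.5

The 1-center on a line is the midpoint of the two extreme points: leftmost at 1, rightmost at 16.
Optimal location = (1 + 16)/2 = 8.5; maximum distance = (16 − 1)/2 = 7.5.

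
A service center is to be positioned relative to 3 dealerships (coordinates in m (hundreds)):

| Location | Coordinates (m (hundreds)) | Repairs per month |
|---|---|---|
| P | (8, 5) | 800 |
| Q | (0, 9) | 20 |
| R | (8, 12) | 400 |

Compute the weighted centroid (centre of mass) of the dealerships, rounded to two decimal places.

The minimiser of Σwᵢ‖p−pᵢ‖² is the weighted centroid p* = (Σwᵢpᵢ)/(Σwᵢ).
Σwᵢ = 1220.
Σwᵢxᵢ = 800·8 + 20·0 + 400·8 = 9600.
Σwᵢyᵢ = 800·5 + 20·9 + 400·12 = 8980.
x* = 9600/1220 = 7.87, y* = 8980/1220 = 7.36.

(7.87, 7.36)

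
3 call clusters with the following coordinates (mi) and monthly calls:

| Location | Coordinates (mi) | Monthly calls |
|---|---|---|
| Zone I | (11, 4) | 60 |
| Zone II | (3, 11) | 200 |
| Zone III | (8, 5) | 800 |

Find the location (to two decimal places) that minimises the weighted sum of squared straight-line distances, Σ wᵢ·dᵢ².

The minimiser of Σwᵢ‖p−pᵢ‖² is the weighted centroid p* = (Σwᵢpᵢ)/(Σwᵢ).
Σwᵢ = 1060.
Σwᵢxᵢ = 60·11 + 200·3 + 800·8 = 7660.
Σwᵢyᵢ = 60·4 + 200·11 + 800·5 = 6440.
x* = 7660/1060 = 7.23, y* = 6440/1060 = 6.08.

(7.23, 6.08)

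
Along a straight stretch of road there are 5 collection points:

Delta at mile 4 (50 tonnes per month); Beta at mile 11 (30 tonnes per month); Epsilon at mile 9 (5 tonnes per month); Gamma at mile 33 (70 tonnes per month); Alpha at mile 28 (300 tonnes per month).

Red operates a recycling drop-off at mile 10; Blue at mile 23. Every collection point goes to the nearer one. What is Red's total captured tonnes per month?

85

The indifferent point is the midpoint (10+23)/2 = 16.5; collection points left of it (closer to Red at 10) go to Red, those right go to Blue.
  Delta at 4 (w=50) → Red
  Epsilon at 9 (w=5) → Red
  Beta at 11 (w=30) → Red
  Alpha at 28 (w=300) → Blue
  Gamma at 33 (w=70) → Blue
Red captures 85; Blue captures 370.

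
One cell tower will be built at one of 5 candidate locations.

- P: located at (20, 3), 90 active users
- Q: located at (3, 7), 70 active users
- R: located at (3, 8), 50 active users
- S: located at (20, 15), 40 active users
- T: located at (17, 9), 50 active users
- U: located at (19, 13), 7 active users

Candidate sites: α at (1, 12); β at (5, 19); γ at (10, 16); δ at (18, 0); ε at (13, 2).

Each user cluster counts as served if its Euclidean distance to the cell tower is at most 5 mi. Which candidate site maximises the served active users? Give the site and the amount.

Coverage radius r = 5 mi; a point is covered iff (Δx)²+(Δy)² ≤ 5² = 25.
  α (1, 12): covers {R} → 50
  β (5, 19): covers {none} → 0
  γ (10, 16): covers {none} → 0
  δ (18, 0): covers {P} → 90
  ε (13, 2): covers {none} → 0
Maximum coverage at δ: 90 active users.

δ, covering 90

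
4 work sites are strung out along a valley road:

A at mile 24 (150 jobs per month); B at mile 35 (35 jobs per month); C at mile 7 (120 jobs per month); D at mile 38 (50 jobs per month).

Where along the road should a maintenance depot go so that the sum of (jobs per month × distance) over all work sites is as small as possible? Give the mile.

x = 24

For a sum of weighted absolute distances on a line, the optimum is the weighted median (not the mean). Total weight W = 355; half-weight = 177.5.
Sort by position and accumulate weight:
  mile 7 (C, w=120) → cum 120
  mile 24 (A, w=150) → cum 270  ≥ 177.5 → median here
  mile 35 (B, w=35) → cum 305
  mile 38 (D, w=50) → cum 355
Optimal location: mile 24.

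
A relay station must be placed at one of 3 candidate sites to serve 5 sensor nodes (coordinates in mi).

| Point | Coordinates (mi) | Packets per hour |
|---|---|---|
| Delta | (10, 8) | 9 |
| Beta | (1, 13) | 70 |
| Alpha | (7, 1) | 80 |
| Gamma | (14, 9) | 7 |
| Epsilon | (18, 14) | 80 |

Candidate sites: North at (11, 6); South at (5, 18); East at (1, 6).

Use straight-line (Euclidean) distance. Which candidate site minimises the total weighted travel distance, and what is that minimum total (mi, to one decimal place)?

Total weighted distance at each candidate:
  North (11, 6): total = 2266.9
  South (5, 18): total = 3095.4
  East (1, 6): total = 2794.3
Minimum is at North with total 2266.9 mi.

North, total 2266.9 mi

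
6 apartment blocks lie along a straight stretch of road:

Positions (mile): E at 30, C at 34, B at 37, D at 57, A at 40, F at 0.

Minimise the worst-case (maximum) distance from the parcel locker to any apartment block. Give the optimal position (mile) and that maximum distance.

The 1-center on a line is the midpoint of the two extreme points: leftmost at 0, rightmost at 57.
Optimal location = (0 + 57)/2 = 28.5; maximum distance = (57 − 0)/2 = 28.5.

location 28.5, max distance 28.5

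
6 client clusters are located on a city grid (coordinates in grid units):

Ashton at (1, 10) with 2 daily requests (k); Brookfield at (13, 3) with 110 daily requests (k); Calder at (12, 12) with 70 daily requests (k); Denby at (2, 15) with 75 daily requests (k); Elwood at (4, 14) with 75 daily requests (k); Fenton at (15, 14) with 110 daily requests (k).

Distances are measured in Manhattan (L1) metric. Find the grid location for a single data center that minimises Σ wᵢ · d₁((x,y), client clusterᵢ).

Manhattan distance separates: Σwᵢ(|x−xᵢ|+|y−yᵢ|) = Σwᵢ|x−xᵢ| + Σwᵢ|y−yᵢ|, so x and y are optimised independently as 1-D weighted medians.
Total weight W = 442; half = 221.
x-coordinate, sorted with cumulative weight:
  x=1 (Ashton, w=2) cum 2
  x=2 (Denby, w=75) cum 77
  x=4 (Elwood, w=75) cum 152
  x=12 (Calder, w=70) cum 222  ← median
  x=13 (Brookfield, w=110) cum 332
  x=15 (Fenton, w=110) cum 442
⇒ x* = 12
y-coordinate, sorted with cumulative weight:
  y=3 (Brookfield, w=110) cum 110
  y=10 (Ashton, w=2) cum 112
  y=12 (Calder, w=70) cum 182
  y=14 (Elwood, w=75) cum 257  ← median
  y=14 (Fenton, w=110) cum 367
  y=15 (Denby, w=75) cum 442
⇒ y* = 14

(12, 14)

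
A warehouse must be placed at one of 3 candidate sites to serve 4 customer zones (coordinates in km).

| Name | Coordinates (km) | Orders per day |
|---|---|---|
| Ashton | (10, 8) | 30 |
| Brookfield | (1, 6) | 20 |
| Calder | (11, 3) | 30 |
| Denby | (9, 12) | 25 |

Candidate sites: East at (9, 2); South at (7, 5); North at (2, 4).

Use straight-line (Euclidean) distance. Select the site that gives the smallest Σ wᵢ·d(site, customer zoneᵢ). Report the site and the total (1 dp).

Total weighted distance at each candidate:
  East (9, 2): total = 678.5
  South (7, 5): total = 565.1
  North (2, 4): total = 850.5
Minimum is at South with total 565.1 km.

South, total 565.1 km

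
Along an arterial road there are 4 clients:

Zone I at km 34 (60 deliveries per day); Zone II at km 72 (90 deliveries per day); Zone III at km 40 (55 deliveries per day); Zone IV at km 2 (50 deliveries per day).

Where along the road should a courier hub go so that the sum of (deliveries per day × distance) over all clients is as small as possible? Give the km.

For a sum of weighted absolute distances on a line, the optimum is the weighted median (not the mean). Total weight W = 255; half-weight = 127.5.
Sort by position and accumulate weight:
  km 2 (Zone IV, w=50) → cum 50
  km 34 (Zone I, w=60) → cum 110
  km 40 (Zone III, w=55) → cum 165  ≥ 127.5 → median here
  km 72 (Zone II, w=90) → cum 255
Optimal location: km 40.

x = 40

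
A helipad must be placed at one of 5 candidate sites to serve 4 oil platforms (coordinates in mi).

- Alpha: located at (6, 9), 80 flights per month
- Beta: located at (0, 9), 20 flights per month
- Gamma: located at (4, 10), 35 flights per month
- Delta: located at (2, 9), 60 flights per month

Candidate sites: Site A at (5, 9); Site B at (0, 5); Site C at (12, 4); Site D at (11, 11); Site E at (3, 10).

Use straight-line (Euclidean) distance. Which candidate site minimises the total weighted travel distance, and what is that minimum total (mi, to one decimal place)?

Site A, total 409.5 mi

Total weighted distance at each candidate:
  Site A (5, 9): total = 409.5
  Site B (0, 5): total = 1149.3
  Site C (12, 4): total = 1905.6
  Site D (11, 11): total = 1455.1
  Site E (3, 10): total = 436.1
Minimum is at Site A with total 409.5 mi.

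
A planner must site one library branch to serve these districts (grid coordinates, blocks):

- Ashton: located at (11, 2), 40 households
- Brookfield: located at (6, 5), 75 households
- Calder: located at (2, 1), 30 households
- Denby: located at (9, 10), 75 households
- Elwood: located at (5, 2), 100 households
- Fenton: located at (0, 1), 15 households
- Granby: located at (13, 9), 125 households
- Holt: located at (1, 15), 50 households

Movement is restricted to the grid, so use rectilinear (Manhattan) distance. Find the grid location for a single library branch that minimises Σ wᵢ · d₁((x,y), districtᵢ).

(6, 5)

Manhattan distance separates: Σwᵢ(|x−xᵢ|+|y−yᵢ|) = Σwᵢ|x−xᵢ| + Σwᵢ|y−yᵢ|, so x and y are optimised independently as 1-D weighted medians.
Total weight W = 510; half = 255.
x-coordinate, sorted with cumulative weight:
  x=0 (Fenton, w=15) cum 15
  x=1 (Holt, w=50) cum 65
  x=2 (Calder, w=30) cum 95
  x=5 (Elwood, w=100) cum 195
  x=6 (Brookfield, w=75) cum 270  ← median
  x=9 (Denby, w=75) cum 345
  x=11 (Ashton, w=40) cum 385
  x=13 (Granby, w=125) cum 510
⇒ x* = 6
y-coordinate, sorted with cumulative weight:
  y=1 (Calder, w=30) cum 30
  y=1 (Fenton, w=15) cum 45
  y=2 (Ashton, w=40) cum 85
  y=2 (Elwood, w=100) cum 185
  y=5 (Brookfield, w=75) cum 260  ← median
  y=9 (Granby, w=125) cum 385
  y=10 (Denby, w=75) cum 460
  y=15 (Holt, w=50) cum 510
⇒ y* = 5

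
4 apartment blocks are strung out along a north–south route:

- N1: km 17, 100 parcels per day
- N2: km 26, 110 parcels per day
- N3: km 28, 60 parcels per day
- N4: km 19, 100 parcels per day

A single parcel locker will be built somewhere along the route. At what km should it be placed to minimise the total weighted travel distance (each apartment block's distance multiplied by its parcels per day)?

For a sum of weighted absolute distances on a line, the optimum is the weighted median (not the mean). Total weight W = 370; half-weight = 185.
Sort by position and accumulate weight:
  km 17 (N1, w=100) → cum 100
  km 19 (N4, w=100) → cum 200  ≥ 185 → median here
  km 26 (N2, w=110) → cum 310
  km 28 (N3, w=60) → cum 370
Optimal location: km 19.

x = 19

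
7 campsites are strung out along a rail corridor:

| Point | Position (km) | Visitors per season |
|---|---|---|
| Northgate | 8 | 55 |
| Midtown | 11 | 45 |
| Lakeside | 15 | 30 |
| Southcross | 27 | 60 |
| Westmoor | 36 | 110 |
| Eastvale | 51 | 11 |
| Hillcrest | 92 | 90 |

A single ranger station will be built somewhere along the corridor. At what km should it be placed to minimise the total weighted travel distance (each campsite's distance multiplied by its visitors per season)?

For a sum of weighted absolute distances on a line, the optimum is the weighted median (not the mean). Total weight W = 401; half-weight = 200.5.
Sort by position and accumulate weight:
  km 8 (Northgate, w=55) → cum 55
  km 11 (Midtown, w=45) → cum 100
  km 15 (Lakeside, w=30) → cum 130
  km 27 (Southcross, w=60) → cum 190
  km 36 (Westmoor, w=110) → cum 300  ≥ 200.5 → median here
  km 51 (Eastvale, w=11) → cum 311
  km 92 (Hillcrest, w=90) → cum 401
Optimal location: km 36.

x = 36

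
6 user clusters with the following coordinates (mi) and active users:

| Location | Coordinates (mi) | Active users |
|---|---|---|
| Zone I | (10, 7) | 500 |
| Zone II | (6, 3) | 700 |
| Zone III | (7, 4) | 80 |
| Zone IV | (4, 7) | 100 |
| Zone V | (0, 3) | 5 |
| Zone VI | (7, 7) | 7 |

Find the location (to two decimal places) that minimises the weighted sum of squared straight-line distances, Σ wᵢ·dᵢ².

(7.33, 4.80)

The minimiser of Σwᵢ‖p−pᵢ‖² is the weighted centroid p* = (Σwᵢpᵢ)/(Σwᵢ).
Σwᵢ = 1392.
Σwᵢxᵢ = 500·10 + 700·6 + 80·7 + 100·4 + 5·0 + 7·7 = 10209.
Σwᵢyᵢ = 500·7 + 700·3 + 80·4 + 100·7 + 5·3 + 7·7 = 6684.
x* = 10209/1392 = 7.33, y* = 6684/1392 = 4.80.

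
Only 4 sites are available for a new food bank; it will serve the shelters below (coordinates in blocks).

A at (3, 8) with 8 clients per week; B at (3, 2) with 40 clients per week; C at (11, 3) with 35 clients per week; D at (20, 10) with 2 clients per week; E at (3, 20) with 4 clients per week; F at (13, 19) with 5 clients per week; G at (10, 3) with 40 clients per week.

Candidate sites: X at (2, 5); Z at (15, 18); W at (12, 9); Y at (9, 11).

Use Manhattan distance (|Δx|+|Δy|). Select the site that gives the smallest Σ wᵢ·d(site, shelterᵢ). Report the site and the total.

Total weighted distance at each candidate:
  X (2, 5): total = 1212
  Z (15, 18): total = 2858
  W (12, 9): total = 1438
  Y (9, 11): total = 1526
Minimum is at X with total 1212 blocks.

X, total 1212 blocks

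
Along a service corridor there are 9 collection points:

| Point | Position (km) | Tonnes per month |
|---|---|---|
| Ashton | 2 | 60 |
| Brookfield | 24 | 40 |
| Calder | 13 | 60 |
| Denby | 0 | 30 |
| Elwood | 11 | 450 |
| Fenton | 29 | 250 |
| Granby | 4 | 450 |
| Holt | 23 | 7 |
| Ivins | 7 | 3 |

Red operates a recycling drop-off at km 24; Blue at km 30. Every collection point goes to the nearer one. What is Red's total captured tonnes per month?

1100

The indifferent point is the midpoint (24+30)/2 = 27; collection points left of it (closer to Red at 24) go to Red, those right go to Blue.
  Denby at 0 (w=30) → Red
  Ashton at 2 (w=60) → Red
  Granby at 4 (w=450) → Red
  Ivins at 7 (w=3) → Red
  Elwood at 11 (w=450) → Red
  Calder at 13 (w=60) → Red
  Holt at 23 (w=7) → Red
  Brookfield at 24 (w=40) → Red
  Fenton at 29 (w=250) → Blue
Red captures 1100; Blue captures 250.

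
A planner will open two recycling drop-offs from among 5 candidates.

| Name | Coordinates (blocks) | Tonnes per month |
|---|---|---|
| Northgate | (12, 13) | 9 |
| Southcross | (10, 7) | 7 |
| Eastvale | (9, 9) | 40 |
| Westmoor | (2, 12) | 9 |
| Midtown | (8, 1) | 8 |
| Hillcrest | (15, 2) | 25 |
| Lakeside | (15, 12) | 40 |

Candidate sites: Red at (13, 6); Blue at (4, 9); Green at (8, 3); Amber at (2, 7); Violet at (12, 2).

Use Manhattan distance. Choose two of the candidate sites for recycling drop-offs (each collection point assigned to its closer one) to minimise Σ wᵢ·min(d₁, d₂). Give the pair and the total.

Evaluate every pair (each demand assigned to the nearer of the two):
  {Red, Blue}: total = 895
  {Red, Violet}: total = 968
  {Red, Amber}: total = 975
  {Red, Green}: total = 1001
  {Blue, Violet}: total = 1028
  {Green, Violet}: total = 1167
  {Blue, Green}: total = 1171
  {Amber, Violet}: total = 1188
  {Green, Amber}: total = 1349
  {Blue, Amber}: total = 1515
Best pair: {Red, Blue} with total 895.

{Red, Blue}, total 895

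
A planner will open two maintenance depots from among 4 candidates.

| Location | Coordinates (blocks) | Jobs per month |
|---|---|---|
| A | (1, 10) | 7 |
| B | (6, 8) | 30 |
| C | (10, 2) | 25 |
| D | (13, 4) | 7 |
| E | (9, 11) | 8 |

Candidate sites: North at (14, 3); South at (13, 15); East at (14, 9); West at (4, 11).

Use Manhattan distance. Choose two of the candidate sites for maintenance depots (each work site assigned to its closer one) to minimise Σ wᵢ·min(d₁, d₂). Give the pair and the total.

Evaluate every pair (each demand assigned to the nearer of the two):
  {North, West}: total = 357
  {East, West}: total = 535
  {North, East}: total = 563
  {South, West}: total = 670
  {North, South}: total = 712
  {South, East}: total = 741
Best pair: {North, West} with total 357.

{North, West}, total 357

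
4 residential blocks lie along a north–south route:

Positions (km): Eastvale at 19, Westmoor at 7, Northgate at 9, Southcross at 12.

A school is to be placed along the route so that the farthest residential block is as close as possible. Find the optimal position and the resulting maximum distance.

location 13, max distance 6

The 1-center on a line is the midpoint of the two extreme points: leftmost at 7, rightmost at 19.
Optimal location = (7 + 19)/2 = 13; maximum distance = (19 − 7)/2 = 6.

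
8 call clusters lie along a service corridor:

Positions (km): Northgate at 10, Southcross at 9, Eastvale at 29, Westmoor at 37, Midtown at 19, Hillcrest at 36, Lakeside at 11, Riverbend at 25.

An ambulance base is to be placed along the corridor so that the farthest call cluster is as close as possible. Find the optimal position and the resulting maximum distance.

location 23, max distance 14

The 1-center on a line is the midpoint of the two extreme points: leftmost at 9, rightmost at 37.
Optimal location = (9 + 37)/2 = 23; maximum distance = (37 − 9)/2 = 14.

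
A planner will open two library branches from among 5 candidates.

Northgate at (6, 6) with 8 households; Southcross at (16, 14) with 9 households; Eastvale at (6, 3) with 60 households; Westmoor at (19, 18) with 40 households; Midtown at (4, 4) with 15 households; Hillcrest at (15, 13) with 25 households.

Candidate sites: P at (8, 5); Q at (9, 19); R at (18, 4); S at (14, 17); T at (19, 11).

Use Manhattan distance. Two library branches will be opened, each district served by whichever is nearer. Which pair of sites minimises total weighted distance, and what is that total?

{P, S}, total 749

Evaluate every pair (each demand assigned to the nearer of the two):
  {P, S}: total = 749
  {P, T}: total = 823
  {P, Q}: total = 1187
  {P, R}: total = 1347
  {R, S}: total = 1512
  {R, T}: total = 1586
  {Q, R}: total = 1950
  {Q, S}: total = 1978
  {Q, T}: total = 2052
  {S, T}: total = 2144
Best pair: {P, S} with total 749.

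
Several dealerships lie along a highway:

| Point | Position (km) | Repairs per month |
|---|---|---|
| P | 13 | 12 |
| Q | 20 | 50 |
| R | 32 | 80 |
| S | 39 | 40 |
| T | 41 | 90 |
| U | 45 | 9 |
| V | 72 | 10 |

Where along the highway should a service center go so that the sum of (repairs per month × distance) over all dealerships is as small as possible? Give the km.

x = 39

For a sum of weighted absolute distances on a line, the optimum is the weighted median (not the mean). Total weight W = 291; half-weight = 145.5.
Sort by position and accumulate weight:
  km 13 (P, w=12) → cum 12
  km 20 (Q, w=50) → cum 62
  km 32 (R, w=80) → cum 142
  km 39 (S, w=40) → cum 182  ≥ 145.5 → median here
  km 41 (T, w=90) → cum 272
  km 45 (U, w=9) → cum 281
  km 72 (V, w=10) → cum 291
Optimal location: km 39.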